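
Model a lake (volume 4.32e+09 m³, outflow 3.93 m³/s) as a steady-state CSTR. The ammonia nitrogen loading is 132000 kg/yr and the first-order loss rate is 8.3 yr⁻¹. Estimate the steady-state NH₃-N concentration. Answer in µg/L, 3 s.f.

Outflow Q = 3.93 m³/s × 3.156e+07 s/yr = 1.24e+08 m³/yr.
Steady-state CSTR mass balance: W = Q·C + k·V·C, so C = W/(Q + kV).
Q + kV = 1.24e+08 + 8.3·4.32e+09 = 3.598e+10 m³/yr.
C = 132000/3.598e+10 = 3.669e-06 kg/m³ = 0.003669 mg/L = 3.669 µg/L.

3.67 µg/L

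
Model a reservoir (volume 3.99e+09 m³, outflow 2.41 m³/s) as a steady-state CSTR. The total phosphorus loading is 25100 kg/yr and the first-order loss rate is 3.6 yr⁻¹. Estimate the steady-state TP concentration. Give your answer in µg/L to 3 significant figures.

Outflow Q = 2.41 m³/s × 3.156e+07 s/yr = 7.605e+07 m³/yr.
Steady-state CSTR mass balance: W = Q·C + k·V·C, so C = W/(Q + kV).
Q + kV = 7.605e+07 + 3.6·3.99e+09 = 1.444e+10 m³/yr.
C = 25100/1.444e+10 = 1.738e-06 kg/m³ = 0.001738 mg/L = 1.738 µg/L.

1.74 µg/L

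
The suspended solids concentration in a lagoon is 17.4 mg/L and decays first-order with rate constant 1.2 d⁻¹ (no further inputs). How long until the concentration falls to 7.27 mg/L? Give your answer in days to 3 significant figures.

t = ln(C₀/C)/k = ln(17.4/7.27)/1.2 = 0.8727/1.2 = 0.7273 d.

0.727 d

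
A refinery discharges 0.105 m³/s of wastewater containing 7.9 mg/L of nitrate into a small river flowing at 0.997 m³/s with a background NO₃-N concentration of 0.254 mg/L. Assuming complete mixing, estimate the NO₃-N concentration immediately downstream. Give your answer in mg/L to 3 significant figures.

Flow-weighted mixing gives C = (0.105·7.9 + 0.997·0.254) / (0.105 + 0.997) = 1.083/1.102 = 0.9825 mg/L.

0.983 mg/L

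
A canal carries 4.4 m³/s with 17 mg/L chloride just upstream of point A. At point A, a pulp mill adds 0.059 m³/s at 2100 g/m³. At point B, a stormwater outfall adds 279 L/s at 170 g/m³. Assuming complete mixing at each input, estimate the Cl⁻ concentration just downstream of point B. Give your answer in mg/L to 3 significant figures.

51.9 mg/L

After input A: C = (4.4·17 + 0.059·2100) / 4.459 = 44.56 mg/L.
279 L/s = 0.279 m³/s.
After input B: C = (4.459·44.56 + 0.279·170) / 4.738 = 51.95 mg/L.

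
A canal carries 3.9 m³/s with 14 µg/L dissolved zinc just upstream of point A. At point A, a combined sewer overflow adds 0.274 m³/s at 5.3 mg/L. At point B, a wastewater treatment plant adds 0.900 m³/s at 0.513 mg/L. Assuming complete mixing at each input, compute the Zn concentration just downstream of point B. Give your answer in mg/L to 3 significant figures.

14 µg/L = 0.014 mg/L.
After input A: C = (3.9·0.014 + 0.274·5.3) / 4.174 = 0.361 mg/L.
After input B: C = (4.174·0.361 + 0.9·0.513) / 5.074 = 0.388 mg/L.

0.388 mg/L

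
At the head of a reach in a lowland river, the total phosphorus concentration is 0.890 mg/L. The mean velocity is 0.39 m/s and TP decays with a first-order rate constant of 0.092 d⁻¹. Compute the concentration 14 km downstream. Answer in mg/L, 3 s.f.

0.857 mg/L

Travel time t = 14 km / 0.39 m/s = 1.4e+04/0.39 = 3.59e+04 s = 0.4155 d.
First-order decay: C = 0.890·exp(−0.092·0.4155) = 0.890·0.9625 = 0.8566 mg/L.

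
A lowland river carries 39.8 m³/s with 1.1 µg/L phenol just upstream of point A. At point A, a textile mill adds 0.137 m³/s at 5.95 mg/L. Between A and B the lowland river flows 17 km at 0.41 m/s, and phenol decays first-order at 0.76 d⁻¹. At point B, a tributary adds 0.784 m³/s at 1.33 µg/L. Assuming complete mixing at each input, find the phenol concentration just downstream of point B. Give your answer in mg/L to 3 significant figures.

1.1 µg/L = 0.0011 mg/L.
After input A: C = (39.8·0.0011 + 0.137·5.95) / 39.94 = 0.02151 mg/L.
Over the 17 km reach to input B (t = 4.146e+04 s = 0.4799 d), decay gives C = 0.02151·exp(−0.76·0.4799) = 0.01493 mg/L.
1.33 µg/L = 0.00133 mg/L.
After input B: C = (39.94·0.01493 + 0.784·0.00133) / 40.72 = 0.01467 mg/L.

0.0147 mg/L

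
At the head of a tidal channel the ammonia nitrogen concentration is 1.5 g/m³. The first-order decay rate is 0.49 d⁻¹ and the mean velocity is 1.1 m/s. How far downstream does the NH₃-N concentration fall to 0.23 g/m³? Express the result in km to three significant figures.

From C = C₀·e^(−kt), t = ln(C₀/C)/k = ln(1.5/0.23)/0.49 = 1.875/0.49 = 3.827 d.
Distance = v·t = 1.1 m/s × 3.306e+05 s = 3.637e+05 m = 363.7 km.

364 km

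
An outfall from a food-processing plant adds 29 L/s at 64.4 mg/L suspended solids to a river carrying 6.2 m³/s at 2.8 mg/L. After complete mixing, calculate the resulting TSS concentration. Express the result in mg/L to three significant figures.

3.09 mg/L

29 L/s = 0.029 m³/s.
Conservation of mass across the mixing zone: C = (0.029·64.4 + 6.2·2.8) / (0.029 + 6.2) = 19.23/6.229 = 3.087 mg/L.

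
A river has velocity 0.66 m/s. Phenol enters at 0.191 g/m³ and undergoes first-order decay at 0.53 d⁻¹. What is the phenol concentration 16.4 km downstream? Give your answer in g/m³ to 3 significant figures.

0.164 g/m³

Travel time t = 16.4 km / 0.66 m/s = 1.64e+04/0.66 = 2.485e+04 s = 0.2876 d.
First-order decay: C = 0.191·exp(−0.53·0.2876) = 0.191·0.8586 = 0.164 g/m³.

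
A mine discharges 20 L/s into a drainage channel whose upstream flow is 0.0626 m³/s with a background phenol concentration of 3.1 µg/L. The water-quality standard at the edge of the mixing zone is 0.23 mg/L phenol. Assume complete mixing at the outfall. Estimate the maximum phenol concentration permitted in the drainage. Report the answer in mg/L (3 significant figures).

20 L/s = 0.02 m³/s.
3.1 µg/L = 0.0031 mg/L.
Mass balance: 0.23·0.0826 = 0.02·Cₑ + 0.0626·0.0031.
Cₑ = (0.019 − 0.0001941) / 0.02 = 0.9402 mg/L.

0.940 mg/L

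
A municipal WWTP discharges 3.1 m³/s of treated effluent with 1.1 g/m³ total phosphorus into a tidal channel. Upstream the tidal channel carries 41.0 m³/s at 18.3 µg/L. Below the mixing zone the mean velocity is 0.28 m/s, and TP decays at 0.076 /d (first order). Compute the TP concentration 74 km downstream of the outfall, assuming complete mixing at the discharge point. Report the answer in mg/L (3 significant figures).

0.0748 mg/L

18.3 µg/L = 0.0183 mg/L.
After complete mixing, C₀ = (3.1·1.1 + 41·0.0183) / 44.1 = 0.09434 mg/L.
Travel time t = 7.4e+04 m / 0.28 m/s = 2.643e+05 s = 3.059 d.
C = 0.09434·exp(−0.076·3.059) = 0.09434·0.7926 = 0.07477 mg/L.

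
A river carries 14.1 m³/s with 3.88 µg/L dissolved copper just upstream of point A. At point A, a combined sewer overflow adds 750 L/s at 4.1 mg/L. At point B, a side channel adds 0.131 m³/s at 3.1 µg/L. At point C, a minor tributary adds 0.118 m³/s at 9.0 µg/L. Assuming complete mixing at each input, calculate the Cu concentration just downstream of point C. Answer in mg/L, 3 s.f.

0.207 mg/L

3.88 µg/L = 0.00388 mg/L.
750 L/s = 0.75 m³/s.
After input A: C = (14.1·0.00388 + 0.75·4.1) / 14.85 = 0.2108 mg/L.
3.1 µg/L = 0.0031 mg/L.
After input B: C = (14.85·0.2108 + 0.131·0.0031) / 14.98 = 0.2089 mg/L.
9.0 µg/L = 0.009 mg/L.
After input C: C = (14.98·0.2089 + 0.118·0.009) / 15.1 = 0.2074 mg/L.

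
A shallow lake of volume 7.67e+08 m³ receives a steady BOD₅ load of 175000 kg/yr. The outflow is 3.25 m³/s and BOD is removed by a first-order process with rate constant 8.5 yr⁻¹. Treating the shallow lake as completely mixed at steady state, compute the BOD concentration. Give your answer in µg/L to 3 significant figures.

Outflow Q = 3.25 m³/s × 3.156e+07 s/yr = 1.026e+08 m³/yr.
Steady-state CSTR mass balance: W = Q·C + k·V·C, so C = W/(Q + kV).
Q + kV = 1.026e+08 + 8.5·7.67e+08 = 6.622e+09 m³/yr.
C = 175000/6.622e+09 = 2.643e-05 kg/m³ = 0.02643 mg/L = 26.43 µg/L.

26.4 µg/L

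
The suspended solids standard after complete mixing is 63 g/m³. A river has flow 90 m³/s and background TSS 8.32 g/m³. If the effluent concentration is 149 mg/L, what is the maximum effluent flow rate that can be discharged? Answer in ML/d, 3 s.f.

Mass balance at complete mixing: C_std·(Q_w + Q_r) = Q_w·C_e + Q_r·C_b.
Rearranging, Q_w = Q_r·(C_std − C_b)/(C_e − C_std) = 90·(63 − 8.32) / (149 − 63) = 57.22 m³/s.
= 4944 ML/d.

4940 ML/d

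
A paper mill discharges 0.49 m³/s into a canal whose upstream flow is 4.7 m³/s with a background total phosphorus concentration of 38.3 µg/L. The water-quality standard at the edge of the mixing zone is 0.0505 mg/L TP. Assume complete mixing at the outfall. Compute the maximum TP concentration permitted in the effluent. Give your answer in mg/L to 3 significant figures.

38.3 µg/L = 0.0383 mg/L.
Mass balance: 0.0505·5.19 = 0.49·Cₑ + 4.7·0.0383.
Cₑ = (0.2621 − 0.18) / 0.49 = 0.1675 mg/L.

0.168 mg/L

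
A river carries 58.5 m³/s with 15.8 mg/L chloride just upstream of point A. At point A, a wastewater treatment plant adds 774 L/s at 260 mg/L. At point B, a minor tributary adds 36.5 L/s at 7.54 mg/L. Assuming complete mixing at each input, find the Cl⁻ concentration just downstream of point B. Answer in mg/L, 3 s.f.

19.0 mg/L

774 L/s = 0.774 m³/s.
After input A: C = (58.5·15.8 + 0.774·260) / 59.27 = 18.99 mg/L.
36.5 L/s = 0.0365 m³/s.
After input B: C = (59.27·18.99 + 0.0365·7.54) / 59.31 = 18.98 mg/L.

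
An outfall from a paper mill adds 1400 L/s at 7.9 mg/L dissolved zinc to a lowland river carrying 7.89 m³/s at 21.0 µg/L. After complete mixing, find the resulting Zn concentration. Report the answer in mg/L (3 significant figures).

1.21 mg/L

1400 L/s = 1.4 m³/s.
21.0 µg/L = 0.021 mg/L.
Conservation of mass across the mixing zone: C = (1.4·7.9 + 7.89·0.021) / (1.4 + 7.89) = 11.23/9.29 = 1.208 mg/L.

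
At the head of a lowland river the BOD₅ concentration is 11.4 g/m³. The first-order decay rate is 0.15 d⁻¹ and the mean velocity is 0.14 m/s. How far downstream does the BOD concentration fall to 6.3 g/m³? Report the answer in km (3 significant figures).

47.8 km

From C = C₀·e^(−kt), t = ln(C₀/C)/k = ln(11.4/6.3)/0.15 = 0.5931/0.15 = 3.954 d.
Distance = v·t = 0.14 m/s × 3.416e+05 s = 4.782e+04 m = 47.82 km.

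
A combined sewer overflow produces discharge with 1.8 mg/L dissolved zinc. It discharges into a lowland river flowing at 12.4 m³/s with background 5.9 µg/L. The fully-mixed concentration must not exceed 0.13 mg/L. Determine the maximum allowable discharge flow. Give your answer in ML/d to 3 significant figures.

5.9 µg/L = 0.0059 mg/L.
Mass balance at complete mixing: C_std·(Q_w + Q_r) = Q_w·C_e + Q_r·C_b.
Rearranging, Q_w = Q_r·(C_std − C_b)/(C_e − C_std) = 12.4·(0.13 − 0.0059) / (1.8 − 0.13) = 0.9215 m³/s.
= 79.61 ML/d.

79.6 ML/d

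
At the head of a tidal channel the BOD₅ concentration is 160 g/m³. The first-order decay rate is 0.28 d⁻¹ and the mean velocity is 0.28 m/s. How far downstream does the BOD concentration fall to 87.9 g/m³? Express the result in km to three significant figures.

From C = C₀·e^(−kt), t = ln(C₀/C)/k = ln(160/87.9)/0.28 = 0.599/0.28 = 2.139 d.
Distance = v·t = 0.28 m/s × 1.848e+05 s = 5.175e+04 m = 51.75 km.

51.8 km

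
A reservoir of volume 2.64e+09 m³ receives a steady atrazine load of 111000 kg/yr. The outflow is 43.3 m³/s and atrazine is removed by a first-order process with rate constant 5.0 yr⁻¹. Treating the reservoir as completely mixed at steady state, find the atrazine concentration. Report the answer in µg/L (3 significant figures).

Outflow Q = 43.3 m³/s × 3.156e+07 s/yr = 1.366e+09 m³/yr.
Steady-state CSTR mass balance: W = Q·C + k·V·C, so C = W/(Q + kV).
Q + kV = 1.366e+09 + 5.0·2.64e+09 = 1.457e+10 m³/yr.
C = 111000/1.457e+10 = 7.62e-06 kg/m³ = 0.00762 mg/L = 7.62 µg/L.

7.62 µg/L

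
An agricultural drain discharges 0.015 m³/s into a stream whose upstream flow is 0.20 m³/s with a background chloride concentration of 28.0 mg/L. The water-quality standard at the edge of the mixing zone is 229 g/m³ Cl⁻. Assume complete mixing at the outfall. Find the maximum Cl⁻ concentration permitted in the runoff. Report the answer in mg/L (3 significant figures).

2910 mg/L

Mass balance: 229·0.215 = 0.015·Cₑ + 0.2·28.
Cₑ = (49.24 − 5.6) / 0.015 = 2909 mg/L.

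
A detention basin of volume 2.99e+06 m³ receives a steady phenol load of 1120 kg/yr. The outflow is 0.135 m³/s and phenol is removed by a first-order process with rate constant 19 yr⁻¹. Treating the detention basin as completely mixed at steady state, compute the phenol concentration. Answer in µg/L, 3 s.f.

Outflow Q = 0.135 m³/s × 3.156e+07 s/yr = 4.26e+06 m³/yr.
Steady-state CSTR mass balance: W = Q·C + k·V·C, so C = W/(Q + kV).
Q + kV = 4.26e+06 + 19·2.99e+06 = 6.107e+07 m³/yr.
C = 1120/6.107e+07 = 1.834e-05 kg/m³ = 0.01834 mg/L = 18.34 µg/L.

18.3 µg/L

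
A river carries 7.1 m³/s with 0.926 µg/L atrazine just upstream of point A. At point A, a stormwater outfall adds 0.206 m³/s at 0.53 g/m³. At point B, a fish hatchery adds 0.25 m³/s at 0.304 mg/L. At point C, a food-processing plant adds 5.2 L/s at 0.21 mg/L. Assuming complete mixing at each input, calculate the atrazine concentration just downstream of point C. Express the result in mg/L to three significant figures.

0.926 µg/L = 0.000926 mg/L.
After input A: C = (7.1·0.000926 + 0.206·0.53) / 7.306 = 0.01584 mg/L.
After input B: C = (7.306·0.01584 + 0.25·0.304) / 7.556 = 0.02538 mg/L.
5.2 L/s = 0.0052 m³/s.
After input C: C = (7.556·0.02538 + 0.0052·0.21) / 7.561 = 0.0255 mg/L.

0.0255 mg/L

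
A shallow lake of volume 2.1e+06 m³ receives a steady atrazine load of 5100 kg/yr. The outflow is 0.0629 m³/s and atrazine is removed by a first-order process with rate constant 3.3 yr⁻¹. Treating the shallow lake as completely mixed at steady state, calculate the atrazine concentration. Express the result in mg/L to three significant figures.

0.572 mg/L

Outflow Q = 0.0629 m³/s × 3.156e+07 s/yr = 1.985e+06 m³/yr.
Steady-state CSTR mass balance: W = Q·C + k·V·C, so C = W/(Q + kV).
Q + kV = 1.985e+06 + 3.3·2.1e+06 = 8.915e+06 m³/yr.
C = 5100/8.915e+06 = 0.0005721 kg/m³ = 0.5721 mg/L.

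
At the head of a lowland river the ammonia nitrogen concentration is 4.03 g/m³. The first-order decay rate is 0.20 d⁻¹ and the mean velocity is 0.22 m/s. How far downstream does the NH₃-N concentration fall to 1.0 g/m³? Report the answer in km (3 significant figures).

From C = C₀·e^(−kt), t = ln(C₀/C)/k = ln(4.03/1.0)/0.20 = 1.394/0.20 = 6.969 d.
Distance = v·t = 0.22 m/s × 6.021e+05 s = 1.325e+05 m = 132.5 km.

132 km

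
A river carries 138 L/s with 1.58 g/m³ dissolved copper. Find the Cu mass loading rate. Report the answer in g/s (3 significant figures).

0.218 g/s

138 L/s = 0.138 m³/s.
Mass flux = Q·C = 0.138 m³/s × 1.58 g/m³ = 0.218 g/s.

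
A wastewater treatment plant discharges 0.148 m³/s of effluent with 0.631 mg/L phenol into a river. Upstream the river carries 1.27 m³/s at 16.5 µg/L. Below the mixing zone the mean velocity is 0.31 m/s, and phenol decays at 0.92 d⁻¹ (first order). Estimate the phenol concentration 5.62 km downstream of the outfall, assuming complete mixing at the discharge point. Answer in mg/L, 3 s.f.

16.5 µg/L = 0.0165 mg/L.
After complete mixing, C₀ = (0.148·0.631 + 1.27·0.0165) / 1.418 = 0.08064 mg/L.
Travel time t = 5620 m / 0.31 m/s = 1.813e+04 s = 0.2098 d.
C = 0.08064·exp(−0.92·0.2098) = 0.08064·0.8244 = 0.06648 mg/L.

0.0665 mg/L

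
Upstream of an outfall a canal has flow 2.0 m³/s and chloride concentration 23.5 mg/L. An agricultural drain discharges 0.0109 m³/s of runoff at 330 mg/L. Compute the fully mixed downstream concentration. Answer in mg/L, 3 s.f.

25.2 mg/L

Flow-weighted mixing gives C = (0.0109·330 + 2·23.5) / (0.0109 + 2) = 50.6/2.011 = 25.16 mg/L.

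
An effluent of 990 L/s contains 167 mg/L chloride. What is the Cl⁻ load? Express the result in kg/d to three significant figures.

14300 kg/d

990 L/s = 0.99 m³/s.
Mass flux = Q·C = 0.99 m³/s × 167 g/m³ = 165.3 g/s.
= 165.3 g/s × 86.4 = 1.428e+04 kg/d.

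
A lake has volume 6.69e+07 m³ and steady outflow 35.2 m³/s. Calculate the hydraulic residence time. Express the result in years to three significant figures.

0.0602 yr

Q = 35.2 m³/s × 3.156e+07 s/yr = 1.111e+09 m³/yr.
Hydraulic residence time τ = V/Q = 6.69e+07/1.111e+09 = 0.06023 yr.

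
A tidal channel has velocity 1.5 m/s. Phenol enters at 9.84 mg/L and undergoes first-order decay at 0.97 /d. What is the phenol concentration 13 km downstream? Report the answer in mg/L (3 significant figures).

Travel time t = 13 km / 1.5 m/s = 1.3e+04/1.5 = 8667 s = 0.1003 d.
First-order decay: C = 9.84·exp(−0.97·0.1003) = 9.84·0.9073 = 8.928 mg/L.

8.93 mg/L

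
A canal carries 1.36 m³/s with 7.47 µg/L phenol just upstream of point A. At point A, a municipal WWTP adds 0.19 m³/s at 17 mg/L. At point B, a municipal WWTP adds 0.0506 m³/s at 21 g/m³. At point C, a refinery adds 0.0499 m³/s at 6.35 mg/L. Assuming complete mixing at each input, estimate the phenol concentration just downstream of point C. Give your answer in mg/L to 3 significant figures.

7.47 µg/L = 0.00747 mg/L.
After input A: C = (1.36·0.00747 + 0.19·17) / 1.55 = 2.09 mg/L.
After input B: C = (1.55·2.09 + 0.0506·21) / 1.601 = 2.688 mg/L.
After input C: C = (1.601·2.688 + 0.0499·6.35) / 1.651 = 2.799 mg/L.

2.80 mg/L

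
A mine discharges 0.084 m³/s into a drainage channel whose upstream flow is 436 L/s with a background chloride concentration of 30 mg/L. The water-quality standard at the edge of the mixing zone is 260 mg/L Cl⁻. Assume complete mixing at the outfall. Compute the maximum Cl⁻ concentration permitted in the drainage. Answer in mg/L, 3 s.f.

1450 mg/L

436 L/s = 0.436 m³/s.
Mass balance: 260·0.52 = 0.084·Cₑ + 0.436·30.
Cₑ = (135.2 − 13.08) / 0.084 = 1454 mg/L.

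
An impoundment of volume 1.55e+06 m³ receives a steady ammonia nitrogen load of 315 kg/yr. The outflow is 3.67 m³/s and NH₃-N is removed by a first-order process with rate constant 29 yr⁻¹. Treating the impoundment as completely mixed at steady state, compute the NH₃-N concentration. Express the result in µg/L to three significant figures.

Outflow Q = 3.67 m³/s × 3.156e+07 s/yr = 1.158e+08 m³/yr.
Steady-state CSTR mass balance: W = Q·C + k·V·C, so C = W/(Q + kV).
Q + kV = 1.158e+08 + 29·1.55e+06 = 1.608e+08 m³/yr.
C = 315/1.608e+08 = 1.959e-06 kg/m³ = 0.001959 mg/L = 1.959 µg/L.

1.96 µg/L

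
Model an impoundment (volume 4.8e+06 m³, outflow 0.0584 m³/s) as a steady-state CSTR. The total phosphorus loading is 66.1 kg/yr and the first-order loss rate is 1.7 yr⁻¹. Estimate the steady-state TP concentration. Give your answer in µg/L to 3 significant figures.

6.61 µg/L

Outflow Q = 0.0584 m³/s × 3.156e+07 s/yr = 1.843e+06 m³/yr.
Steady-state CSTR mass balance: W = Q·C + k·V·C, so C = W/(Q + kV).
Q + kV = 1.843e+06 + 1.7·4.8e+06 = 1e+07 m³/yr.
C = 66.1/1e+07 = 6.608e-06 kg/m³ = 0.006608 mg/L = 6.608 µg/L.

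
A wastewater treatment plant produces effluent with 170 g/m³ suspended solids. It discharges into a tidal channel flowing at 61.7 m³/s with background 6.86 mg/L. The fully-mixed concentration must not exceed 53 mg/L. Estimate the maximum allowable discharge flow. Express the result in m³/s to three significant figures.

24.3 m³/s

Mass balance at complete mixing: C_std·(Q_w + Q_r) = Q_w·C_e + Q_r·C_b.
Rearranging, Q_w = Q_r·(C_std − C_b)/(C_e − C_std) = 61.7·(53 − 6.86) / (170 − 53) = 24.33 m³/s.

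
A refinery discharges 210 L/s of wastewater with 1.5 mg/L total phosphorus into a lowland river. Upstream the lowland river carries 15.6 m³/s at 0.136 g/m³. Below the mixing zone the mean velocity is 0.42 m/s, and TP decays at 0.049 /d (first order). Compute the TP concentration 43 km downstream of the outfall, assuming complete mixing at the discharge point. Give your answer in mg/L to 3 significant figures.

0.145 mg/L

210 L/s = 0.21 m³/s.
After complete mixing, C₀ = (0.21·1.5 + 15.6·0.136) / 15.81 = 0.1541 mg/L.
Travel time t = 4.3e+04 m / 0.42 m/s = 1.024e+05 s = 1.185 d.
C = 0.1541·exp(−0.049·1.185) = 0.1541·0.9436 = 0.1454 mg/L.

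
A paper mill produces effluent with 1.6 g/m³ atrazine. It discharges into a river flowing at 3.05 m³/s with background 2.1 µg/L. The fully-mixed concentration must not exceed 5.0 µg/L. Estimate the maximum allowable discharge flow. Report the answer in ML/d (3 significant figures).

0.479 ML/d

2.1 µg/L = 0.0021 mg/L.
5.0 µg/L = 0.005 mg/L.
Mass balance at complete mixing: C_std·(Q_w + Q_r) = Q_w·C_e + Q_r·C_b.
Rearranging, Q_w = Q_r·(C_std − C_b)/(C_e − C_std) = 3.05·(0.005 − 0.0021) / (1.6 − 0.005) = 0.005545 m³/s.
= 0.4791 ML/d.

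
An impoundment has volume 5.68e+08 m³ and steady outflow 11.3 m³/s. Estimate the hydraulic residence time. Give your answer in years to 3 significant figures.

1.59 yr

Q = 11.3 m³/s × 3.156e+07 s/yr = 3.566e+08 m³/yr.
Hydraulic residence time τ = V/Q = 5.68e+08/3.566e+08 = 1.593 yr.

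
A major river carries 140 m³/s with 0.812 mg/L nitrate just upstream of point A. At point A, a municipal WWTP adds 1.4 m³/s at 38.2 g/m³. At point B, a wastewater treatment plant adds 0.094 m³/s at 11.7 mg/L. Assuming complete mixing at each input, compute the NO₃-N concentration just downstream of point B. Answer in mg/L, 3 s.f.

After input A: C = (140·0.812 + 1.4·38.2) / 141.4 = 1.182 mg/L.
After input B: C = (141.4·1.182 + 0.094·11.7) / 141.5 = 1.189 mg/L.

1.19 mg/L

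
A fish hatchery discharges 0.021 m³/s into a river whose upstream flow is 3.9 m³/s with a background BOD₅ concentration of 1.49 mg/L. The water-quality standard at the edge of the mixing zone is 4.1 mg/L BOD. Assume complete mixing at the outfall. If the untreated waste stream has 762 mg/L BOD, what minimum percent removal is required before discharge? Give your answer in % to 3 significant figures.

Mass balance: 4.1·3.921 = 0.021·Cₑ + 3.9·1.49.
Cₑ = (16.08 − 5.811) / 0.021 = 488.8 mg/L.
Required removal = 1 − 488.8/762 = 35.85 %.

35.9 %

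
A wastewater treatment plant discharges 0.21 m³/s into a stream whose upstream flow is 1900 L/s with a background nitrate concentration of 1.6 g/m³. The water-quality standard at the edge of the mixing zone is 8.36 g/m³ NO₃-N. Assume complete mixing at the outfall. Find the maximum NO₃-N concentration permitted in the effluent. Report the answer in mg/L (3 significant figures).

1900 L/s = 1.9 m³/s.
Mass balance: 8.36·2.11 = 0.21·Cₑ + 1.9·1.6.
Cₑ = (17.64 − 3.04) / 0.21 = 69.52 mg/L.

69.5 mg/L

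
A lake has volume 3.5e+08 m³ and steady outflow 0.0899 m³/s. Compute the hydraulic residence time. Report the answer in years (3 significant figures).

123 yr

Q = 0.0899 m³/s × 3.156e+07 s/yr = 2.837e+06 m³/yr.
Hydraulic residence time τ = V/Q = 3.5e+08/2.837e+06 = 123.4 yr.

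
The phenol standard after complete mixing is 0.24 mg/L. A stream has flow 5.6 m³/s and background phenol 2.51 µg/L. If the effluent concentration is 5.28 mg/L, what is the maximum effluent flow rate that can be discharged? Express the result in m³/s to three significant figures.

2.51 µg/L = 0.00251 mg/L.
Mass balance at complete mixing: C_std·(Q_w + Q_r) = Q_w·C_e + Q_r·C_b.
Rearranging, Q_w = Q_r·(C_std − C_b)/(C_e − C_std) = 5.6·(0.24 − 0.00251) / (5.28 − 0.24) = 0.2639 m³/s.

0.264 m³/s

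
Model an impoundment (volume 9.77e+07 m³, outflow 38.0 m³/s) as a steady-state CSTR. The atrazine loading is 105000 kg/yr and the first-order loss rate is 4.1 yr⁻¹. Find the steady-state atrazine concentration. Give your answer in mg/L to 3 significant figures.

0.0656 mg/L

Outflow Q = 38.0 m³/s × 3.156e+07 s/yr = 1.199e+09 m³/yr.
Steady-state CSTR mass balance: W = Q·C + k·V·C, so C = W/(Q + kV).
Q + kV = 1.199e+09 + 4.1·9.77e+07 = 1.6e+09 m³/yr.
C = 105000/1.6e+09 = 6.563e-05 kg/m³ = 0.06563 mg/L.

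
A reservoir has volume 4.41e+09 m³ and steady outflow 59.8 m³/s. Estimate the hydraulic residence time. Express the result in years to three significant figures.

2.34 yr

Q = 59.8 m³/s × 3.156e+07 s/yr = 1.887e+09 m³/yr.
Hydraulic residence time τ = V/Q = 4.41e+09/1.887e+09 = 2.337 yr.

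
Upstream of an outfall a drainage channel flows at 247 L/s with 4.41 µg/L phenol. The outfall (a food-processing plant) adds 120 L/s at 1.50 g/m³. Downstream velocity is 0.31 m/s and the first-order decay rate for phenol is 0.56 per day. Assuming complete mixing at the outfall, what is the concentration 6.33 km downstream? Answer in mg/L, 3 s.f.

120 L/s = 0.12 m³/s.
247 L/s = 0.247 m³/s.
4.41 µg/L = 0.00441 mg/L.
After complete mixing, C₀ = (0.12·1.5 + 0.247·0.00441) / 0.367 = 0.4934 mg/L.
Travel time t = 6330 m / 0.31 m/s = 2.042e+04 s = 0.2363 d.
C = 0.4934·exp(−0.56·0.2363) = 0.4934·0.876 = 0.4323 mg/L.

0.432 mg/L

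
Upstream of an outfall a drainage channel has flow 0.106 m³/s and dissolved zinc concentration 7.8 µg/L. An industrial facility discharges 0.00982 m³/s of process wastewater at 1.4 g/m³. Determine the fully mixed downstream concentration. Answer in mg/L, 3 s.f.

7.8 µg/L = 0.0078 mg/L.
Conservation of mass across the mixing zone: C = (0.00982·1.4 + 0.106·0.0078) / (0.00982 + 0.106) = 0.01457/0.1158 = 0.1258 mg/L.

0.126 mg/L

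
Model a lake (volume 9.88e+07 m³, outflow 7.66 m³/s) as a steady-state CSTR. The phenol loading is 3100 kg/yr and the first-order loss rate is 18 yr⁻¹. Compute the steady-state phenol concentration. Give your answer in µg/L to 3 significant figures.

1.53 µg/L

Outflow Q = 7.66 m³/s × 3.156e+07 s/yr = 2.417e+08 m³/yr.
Steady-state CSTR mass balance: W = Q·C + k·V·C, so C = W/(Q + kV).
Q + kV = 2.417e+08 + 18·9.88e+07 = 2.02e+09 m³/yr.
C = 3100/2.02e+09 = 1.535e-06 kg/m³ = 0.001535 mg/L = 1.535 µg/L.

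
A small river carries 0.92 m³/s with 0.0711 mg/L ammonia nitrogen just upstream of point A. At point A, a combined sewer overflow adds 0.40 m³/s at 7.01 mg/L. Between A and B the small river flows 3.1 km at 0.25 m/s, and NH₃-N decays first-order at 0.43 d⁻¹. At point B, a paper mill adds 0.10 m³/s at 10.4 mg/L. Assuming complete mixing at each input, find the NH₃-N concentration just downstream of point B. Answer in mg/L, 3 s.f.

After input A: C = (0.92·0.0711 + 0.4·7.01) / 1.32 = 2.174 mg/L.
Over the 3.1 km reach to input B (t = 1.24e+04 s = 0.1435 d), decay gives C = 2.174·exp(−0.43·0.1435) = 2.044 mg/L.
After input B: C = (1.32·2.044 + 0.1·10.4) / 1.42 = 2.632 mg/L.

2.63 mg/L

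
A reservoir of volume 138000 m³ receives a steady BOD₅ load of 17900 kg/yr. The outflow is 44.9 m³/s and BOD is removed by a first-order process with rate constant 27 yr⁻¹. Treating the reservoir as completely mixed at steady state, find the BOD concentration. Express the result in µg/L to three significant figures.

Outflow Q = 44.9 m³/s × 3.156e+07 s/yr = 1.417e+09 m³/yr.
Steady-state CSTR mass balance: W = Q·C + k·V·C, so C = W/(Q + kV).
Q + kV = 1.417e+09 + 27·138000 = 1.421e+09 m³/yr.
C = 17900/1.421e+09 = 1.26e-05 kg/m³ = 0.0126 mg/L = 12.6 µg/L.

12.6 µg/L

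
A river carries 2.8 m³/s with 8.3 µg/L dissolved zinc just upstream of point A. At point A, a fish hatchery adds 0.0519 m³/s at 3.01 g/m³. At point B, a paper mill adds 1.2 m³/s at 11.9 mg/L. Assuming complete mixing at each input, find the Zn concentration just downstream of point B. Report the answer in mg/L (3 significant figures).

3.57 mg/L

8.3 µg/L = 0.0083 mg/L.
After input A: C = (2.8·0.0083 + 0.0519·3.01) / 2.852 = 0.06293 mg/L.
After input B: C = (2.852·0.06293 + 1.2·11.9) / 4.052 = 3.569 mg/L.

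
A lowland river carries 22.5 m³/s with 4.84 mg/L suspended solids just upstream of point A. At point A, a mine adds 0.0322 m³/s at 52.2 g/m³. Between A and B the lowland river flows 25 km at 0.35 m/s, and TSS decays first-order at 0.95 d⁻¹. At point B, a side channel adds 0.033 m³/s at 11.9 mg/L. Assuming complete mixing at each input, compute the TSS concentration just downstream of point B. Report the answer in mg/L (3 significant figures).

After input A: C = (22.5·4.84 + 0.0322·52.2) / 22.53 = 4.908 mg/L.
Over the 25 km reach to input B (t = 7.143e+04 s = 0.8267 d), decay gives C = 4.908·exp(−0.95·0.8267) = 2.238 mg/L.
After input B: C = (22.53·2.238 + 0.033·11.9) / 22.57 = 2.252 mg/L.

2.25 mg/L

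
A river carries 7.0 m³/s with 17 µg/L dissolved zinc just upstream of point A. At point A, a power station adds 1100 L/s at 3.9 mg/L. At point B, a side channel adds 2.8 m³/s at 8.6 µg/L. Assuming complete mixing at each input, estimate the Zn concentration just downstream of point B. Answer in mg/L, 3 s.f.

17 µg/L = 0.017 mg/L.
1100 L/s = 1.1 m³/s.
After input A: C = (7·0.017 + 1.1·3.9) / 8.1 = 0.5443 mg/L.
8.6 µg/L = 0.0086 mg/L.
After input B: C = (8.1·0.5443 + 2.8·0.0086) / 10.9 = 0.4067 mg/L.

0.407 mg/L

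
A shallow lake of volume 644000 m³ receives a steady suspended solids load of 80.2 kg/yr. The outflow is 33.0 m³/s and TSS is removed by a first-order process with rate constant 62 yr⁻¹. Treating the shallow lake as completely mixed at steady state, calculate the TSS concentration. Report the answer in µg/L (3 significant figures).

Outflow Q = 33.0 m³/s × 3.156e+07 s/yr = 1.041e+09 m³/yr.
Steady-state CSTR mass balance: W = Q·C + k·V·C, so C = W/(Q + kV).
Q + kV = 1.041e+09 + 62·644000 = 1.081e+09 m³/yr.
C = 80.2/1.081e+09 = 7.417e-08 kg/m³ = 7.417e-05 mg/L = 0.07417 µg/L.

0.0742 µg/L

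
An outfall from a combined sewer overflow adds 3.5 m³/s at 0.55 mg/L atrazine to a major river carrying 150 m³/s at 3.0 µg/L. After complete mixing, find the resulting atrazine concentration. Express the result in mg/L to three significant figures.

0.0155 mg/L

3.0 µg/L = 0.003 mg/L.
Flow-weighted mixing gives C = (3.5·0.55 + 150·0.003) / (3.5 + 150) = 2.375/153.5 = 0.01547 mg/L.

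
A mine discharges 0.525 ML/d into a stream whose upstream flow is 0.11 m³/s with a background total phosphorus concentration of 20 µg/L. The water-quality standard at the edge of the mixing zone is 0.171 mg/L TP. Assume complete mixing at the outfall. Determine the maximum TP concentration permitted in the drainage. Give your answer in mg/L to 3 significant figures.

2.90 mg/L

0.525 ML/d = 0.006076 m³/s.
20 µg/L = 0.02 mg/L.
Mass balance: 0.171·0.1161 = 0.006076·Cₑ + 0.11·0.02.
Cₑ = (0.01985 − 0.0022) / 0.006076 = 2.905 mg/L.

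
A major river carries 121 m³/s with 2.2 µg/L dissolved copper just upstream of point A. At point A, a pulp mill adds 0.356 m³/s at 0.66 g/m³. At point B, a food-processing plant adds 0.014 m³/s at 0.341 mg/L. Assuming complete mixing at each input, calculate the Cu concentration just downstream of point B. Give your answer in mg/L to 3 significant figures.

2.2 µg/L = 0.0022 mg/L.
After input A: C = (121·0.0022 + 0.356·0.66) / 121.4 = 0.00413 mg/L.
After input B: C = (121.4·0.00413 + 0.014·0.341) / 121.4 = 0.004169 mg/L.

0.00417 mg/L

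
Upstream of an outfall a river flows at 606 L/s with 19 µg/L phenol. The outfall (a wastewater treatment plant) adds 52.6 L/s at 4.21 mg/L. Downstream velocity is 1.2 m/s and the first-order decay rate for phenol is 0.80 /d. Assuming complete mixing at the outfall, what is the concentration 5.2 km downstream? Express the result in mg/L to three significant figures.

0.340 mg/L

52.6 L/s = 0.0526 m³/s.
606 L/s = 0.606 m³/s.
19 µg/L = 0.019 mg/L.
After complete mixing, C₀ = (0.0526·4.21 + 0.606·0.019) / 0.6586 = 0.3537 mg/L.
Travel time t = 5200 m / 1.2 m/s = 4333 s = 0.05015 d.
C = 0.3537·exp(−0.80·0.05015) = 0.3537·0.9607 = 0.3398 mg/L.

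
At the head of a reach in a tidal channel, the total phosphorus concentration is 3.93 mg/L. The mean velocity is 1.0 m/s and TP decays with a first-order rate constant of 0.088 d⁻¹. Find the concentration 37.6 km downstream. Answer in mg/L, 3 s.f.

Travel time t = 37.6 km / 1.0 m/s = 3.76e+04/1.0 = 3.76e+04 s = 0.4352 d.
First-order decay: C = 3.93·exp(−0.088·0.4352) = 3.93·0.9624 = 3.782 mg/L.

3.78 mg/L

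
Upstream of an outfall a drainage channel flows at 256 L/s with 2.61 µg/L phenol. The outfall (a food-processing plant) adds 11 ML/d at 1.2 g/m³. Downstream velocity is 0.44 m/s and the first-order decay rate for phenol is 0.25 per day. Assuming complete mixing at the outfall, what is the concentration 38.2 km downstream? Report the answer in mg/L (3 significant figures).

0.311 mg/L

11 ML/d = 0.1273 m³/s.
256 L/s = 0.256 m³/s.
2.61 µg/L = 0.00261 mg/L.
After complete mixing, C₀ = (0.1273·1.2 + 0.256·0.00261) / 0.3833 = 0.4003 mg/L.
Travel time t = 3.82e+04 m / 0.44 m/s = 8.682e+04 s = 1.005 d.
C = 0.4003·exp(−0.25·1.005) = 0.4003·0.7779 = 0.3114 mg/L.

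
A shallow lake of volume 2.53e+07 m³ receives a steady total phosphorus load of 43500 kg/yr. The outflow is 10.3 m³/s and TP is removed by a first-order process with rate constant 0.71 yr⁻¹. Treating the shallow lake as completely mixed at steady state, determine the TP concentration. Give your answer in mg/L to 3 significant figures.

0.127 mg/L

Outflow Q = 10.3 m³/s × 3.156e+07 s/yr = 3.25e+08 m³/yr.
Steady-state CSTR mass balance: W = Q·C + k·V·C, so C = W/(Q + kV).
Q + kV = 3.25e+08 + 0.71·2.53e+07 = 3.43e+08 m³/yr.
C = 43500/3.43e+08 = 0.0001268 kg/m³ = 0.1268 mg/L.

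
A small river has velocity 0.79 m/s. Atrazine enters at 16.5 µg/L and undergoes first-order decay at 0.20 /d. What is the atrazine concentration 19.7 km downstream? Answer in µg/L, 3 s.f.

15.6 µg/L

Travel time t = 19.7 km / 0.79 m/s = 1.97e+04/0.79 = 2.494e+04 s = 0.2886 d.
First-order decay: C = 16.5·exp(−0.20·0.2886) = 16.5·0.9439 = 15.57 µg/L.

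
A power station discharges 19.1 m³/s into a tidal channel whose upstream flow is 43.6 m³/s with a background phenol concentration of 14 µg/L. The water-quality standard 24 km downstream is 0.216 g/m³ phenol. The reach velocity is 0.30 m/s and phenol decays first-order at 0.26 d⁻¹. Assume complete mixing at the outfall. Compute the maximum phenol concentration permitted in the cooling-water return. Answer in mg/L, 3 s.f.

0.870 mg/L

14 µg/L = 0.014 mg/L.
Travel time to the compliance point: t = 2.4e+04/0.30 = 8e+04 s = 0.9259 d; decay factor exp(−0.26·0.9259) = 0.786.
So the concentration just after mixing may be at most 0.216/0.786 = 0.2748 mg/L.
Mass balance: 0.2748·62.7 = 19.1·Cₑ + 43.6·0.014.
Cₑ = (17.23 − 0.6104) / 19.1 = 0.8701 mg/L.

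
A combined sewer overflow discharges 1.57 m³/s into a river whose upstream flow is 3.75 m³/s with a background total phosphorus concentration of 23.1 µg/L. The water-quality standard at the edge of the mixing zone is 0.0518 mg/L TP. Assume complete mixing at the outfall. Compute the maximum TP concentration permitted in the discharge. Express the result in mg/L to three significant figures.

23.1 µg/L = 0.0231 mg/L.
Mass balance: 0.0518·5.32 = 1.57·Cₑ + 3.75·0.0231.
Cₑ = (0.2756 − 0.08663) / 1.57 = 0.1204 mg/L.

0.120 mg/L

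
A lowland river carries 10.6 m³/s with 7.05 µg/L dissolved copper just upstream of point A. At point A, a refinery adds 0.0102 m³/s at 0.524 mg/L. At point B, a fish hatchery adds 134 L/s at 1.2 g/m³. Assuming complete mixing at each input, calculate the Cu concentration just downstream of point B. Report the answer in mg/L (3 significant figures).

0.0224 mg/L

7.05 µg/L = 0.00705 mg/L.
After input A: C = (10.6·0.00705 + 0.0102·0.524) / 10.61 = 0.007547 mg/L.
134 L/s = 0.134 m³/s.
After input B: C = (10.61·0.007547 + 0.134·1.2) / 10.74 = 0.02242 mg/L.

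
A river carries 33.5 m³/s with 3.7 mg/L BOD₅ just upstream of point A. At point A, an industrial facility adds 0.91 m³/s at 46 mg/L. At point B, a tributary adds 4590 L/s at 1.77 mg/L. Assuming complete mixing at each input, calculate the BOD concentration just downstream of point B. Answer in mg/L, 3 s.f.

4.46 mg/L

After input A: C = (33.5·3.7 + 0.91·46) / 34.41 = 4.819 mg/L.
4590 L/s = 4.59 m³/s.
After input B: C = (34.41·4.819 + 4.59·1.77) / 39 = 4.46 mg/L.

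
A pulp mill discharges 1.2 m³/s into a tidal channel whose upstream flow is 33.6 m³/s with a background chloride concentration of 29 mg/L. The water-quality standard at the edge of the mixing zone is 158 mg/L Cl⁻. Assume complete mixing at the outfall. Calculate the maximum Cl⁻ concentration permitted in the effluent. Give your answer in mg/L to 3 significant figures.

Mass balance: 158·34.8 = 1.2·Cₑ + 33.6·29.
Cₑ = (5498 − 974.4) / 1.2 = 3770 mg/L.

3770 mg/L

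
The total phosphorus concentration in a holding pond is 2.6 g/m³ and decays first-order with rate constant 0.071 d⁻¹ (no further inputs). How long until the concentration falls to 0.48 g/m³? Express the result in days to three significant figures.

t = ln(C₀/C)/k = ln(2.6/0.48)/0.071 = 1.689/0.071 = 23.8 d.

23.8 d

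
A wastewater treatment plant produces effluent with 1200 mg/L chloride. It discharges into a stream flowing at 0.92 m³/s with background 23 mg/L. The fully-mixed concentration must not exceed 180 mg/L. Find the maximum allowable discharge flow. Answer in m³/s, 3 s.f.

Mass balance at complete mixing: C_std·(Q_w + Q_r) = Q_w·C_e + Q_r·C_b.
Rearranging, Q_w = Q_r·(C_std − C_b)/(C_e − C_std) = 0.92·(180 − 23) / (1200 − 180) = 0.1416 m³/s.

0.142 m³/s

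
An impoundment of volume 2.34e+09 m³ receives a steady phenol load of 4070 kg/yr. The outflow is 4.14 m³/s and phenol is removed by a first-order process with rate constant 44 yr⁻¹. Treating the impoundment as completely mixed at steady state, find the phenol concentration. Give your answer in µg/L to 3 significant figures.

Outflow Q = 4.14 m³/s × 3.156e+07 s/yr = 1.306e+08 m³/yr.
Steady-state CSTR mass balance: W = Q·C + k·V·C, so C = W/(Q + kV).
Q + kV = 1.306e+08 + 44·2.34e+09 = 1.031e+11 m³/yr.
C = 4070/1.031e+11 = 3.948e-08 kg/m³ = 3.948e-05 mg/L = 0.03948 µg/L.

0.0395 µg/L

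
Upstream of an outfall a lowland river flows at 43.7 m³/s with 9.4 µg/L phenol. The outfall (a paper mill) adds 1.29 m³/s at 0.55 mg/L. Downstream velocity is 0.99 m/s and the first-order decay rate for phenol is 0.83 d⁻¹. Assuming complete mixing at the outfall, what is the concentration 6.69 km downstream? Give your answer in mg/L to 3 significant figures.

9.4 µg/L = 0.0094 mg/L.
After complete mixing, C₀ = (1.29·0.55 + 43.7·0.0094) / 44.99 = 0.0249 mg/L.
Travel time t = 6690 m / 0.99 m/s = 6758 s = 0.07821 d.
C = 0.0249·exp(−0.83·0.07821) = 0.0249·0.9371 = 0.02334 mg/L.

0.0233 mg/L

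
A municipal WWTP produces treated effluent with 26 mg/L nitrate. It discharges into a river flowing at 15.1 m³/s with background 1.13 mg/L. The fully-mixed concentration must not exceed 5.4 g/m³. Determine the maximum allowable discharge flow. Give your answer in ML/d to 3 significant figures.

Mass balance at complete mixing: C_std·(Q_w + Q_r) = Q_w·C_e + Q_r·C_b.
Rearranging, Q_w = Q_r·(C_std − C_b)/(C_e − C_std) = 15.1·(5.4 − 1.13) / (26 − 5.4) = 3.13 m³/s.
= 270.4 ML/d.

270 ML/d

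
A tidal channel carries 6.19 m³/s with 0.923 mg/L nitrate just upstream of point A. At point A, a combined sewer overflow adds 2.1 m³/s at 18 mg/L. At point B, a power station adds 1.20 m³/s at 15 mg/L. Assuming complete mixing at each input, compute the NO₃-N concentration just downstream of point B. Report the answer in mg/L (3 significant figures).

After input A: C = (6.19·0.923 + 2.1·18) / 8.29 = 5.249 mg/L.
After input B: C = (8.29·5.249 + 1.2·15) / 9.49 = 6.482 mg/L.

6.48 mg/L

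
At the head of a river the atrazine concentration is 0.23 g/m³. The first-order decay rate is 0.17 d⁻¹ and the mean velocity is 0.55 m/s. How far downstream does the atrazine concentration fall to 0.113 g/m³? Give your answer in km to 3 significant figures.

199 km

From C = C₀·e^(−kt), t = ln(C₀/C)/k = ln(0.23/0.113)/0.17 = 0.7107/0.17 = 4.181 d.
Distance = v·t = 0.55 m/s × 3.612e+05 s = 1.987e+05 m = 198.7 km.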